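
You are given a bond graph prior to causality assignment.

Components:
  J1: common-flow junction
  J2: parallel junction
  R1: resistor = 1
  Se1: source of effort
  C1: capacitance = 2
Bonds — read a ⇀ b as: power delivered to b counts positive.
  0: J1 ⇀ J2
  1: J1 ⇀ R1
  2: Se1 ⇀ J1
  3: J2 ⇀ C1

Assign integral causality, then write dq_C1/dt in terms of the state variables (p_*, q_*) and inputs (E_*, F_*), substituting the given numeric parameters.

b2 →J1  (Se1 (Se) sets effort on bond)
b3 →J2  (C1: C, integral causality)
b0 →J1  (0-jn J2 has e-setter on 3)
b1 →R1  (J1 needs exactly one f-in)

dq_C1/dt = E_Se1 - q_C1/2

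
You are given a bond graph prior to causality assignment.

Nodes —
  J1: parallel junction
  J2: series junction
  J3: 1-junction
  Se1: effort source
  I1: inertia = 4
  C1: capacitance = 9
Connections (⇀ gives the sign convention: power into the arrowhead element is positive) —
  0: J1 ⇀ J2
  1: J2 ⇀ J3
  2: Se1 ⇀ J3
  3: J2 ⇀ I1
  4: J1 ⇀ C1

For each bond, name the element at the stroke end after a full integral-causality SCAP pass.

#2 stroke→J3  (Se1 fixes effort; stroke away)
#1 stroke→J2  (J3: last free bond brings flow in)
#3 stroke→I1  (I1: I, integral causality)
#0 stroke→J2  (common-f at J2 fixed by 3)
#4 stroke→J1  (only one effort-in slot at J1)

β0 |J2
β1 |J2
β2 |J3
β3 |I1
β4 |J1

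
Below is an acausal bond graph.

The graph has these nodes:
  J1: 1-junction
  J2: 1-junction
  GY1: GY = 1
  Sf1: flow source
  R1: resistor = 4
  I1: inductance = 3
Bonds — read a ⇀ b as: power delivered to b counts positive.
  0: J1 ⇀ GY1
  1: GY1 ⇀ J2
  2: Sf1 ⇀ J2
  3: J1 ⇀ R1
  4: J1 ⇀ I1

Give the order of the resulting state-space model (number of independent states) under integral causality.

#2 |Sf1  (Sf1 fixes flow; stroke at Sf1)
#1 |J2  (J2: bond 2 brought flow, rest push out)
#0 |J1  (through GY1, causality inverts; strokes same side of GY1)
#4 |I1  (prefer integral on I1)
#3 |J1  (1-jn J1 has f-setter on 4)

1  (I1 all integral)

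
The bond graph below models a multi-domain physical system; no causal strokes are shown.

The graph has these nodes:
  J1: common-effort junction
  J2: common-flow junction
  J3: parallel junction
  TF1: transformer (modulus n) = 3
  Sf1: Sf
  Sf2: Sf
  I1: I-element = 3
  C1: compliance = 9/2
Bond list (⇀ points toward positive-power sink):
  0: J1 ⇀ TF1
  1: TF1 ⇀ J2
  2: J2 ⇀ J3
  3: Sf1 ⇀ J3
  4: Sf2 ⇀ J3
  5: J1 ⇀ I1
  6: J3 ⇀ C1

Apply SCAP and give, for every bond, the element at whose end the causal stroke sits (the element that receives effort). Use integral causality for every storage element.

β0 →J1
β1 →TF1
β2 →J2
β3 →Sf1
β4 →Sf2
β5 →I1
β6 →J3

bond 3 →Sf1  (Sf1 fixes flow; stroke at Sf1)
bond 4 →Sf2  (Sf2 fixes flow; stroke at Sf2)
bond 5 →I1  (I1 integral (f out))
bond 0 →J1  (only one effort-in slot at J1)
bond 1 →TF1  (TF1 one-in-one-out from 0)
bond 2 →J2  (1-jn J2 has f-setter on 1)
bond 6 →J3  (closing 0-jn rule on J3)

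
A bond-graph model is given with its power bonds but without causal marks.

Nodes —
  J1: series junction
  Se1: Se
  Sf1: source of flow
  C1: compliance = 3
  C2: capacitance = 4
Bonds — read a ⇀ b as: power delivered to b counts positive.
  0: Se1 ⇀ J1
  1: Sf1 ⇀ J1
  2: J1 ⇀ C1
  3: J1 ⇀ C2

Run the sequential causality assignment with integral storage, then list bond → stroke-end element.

b0 stroke at J1  (Se1 fixes effort; stroke away)
b1 stroke at Sf1  (Sf1: flow source, stroke at near end)
b2 stroke at J1  (J1 flow already set via bond 1)
b3 stroke at J1  (1-jn J1 has f-setter on 1)

b0 |J1
b1 |Sf1
b2 |J1
b3 |J1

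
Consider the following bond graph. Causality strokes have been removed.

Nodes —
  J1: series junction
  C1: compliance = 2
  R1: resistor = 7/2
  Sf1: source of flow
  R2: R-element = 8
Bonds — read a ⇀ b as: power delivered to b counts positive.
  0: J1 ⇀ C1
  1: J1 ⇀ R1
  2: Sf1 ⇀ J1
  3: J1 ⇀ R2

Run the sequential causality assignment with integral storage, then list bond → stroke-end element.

b2 →Sf1  (source Sf1 imposes f)
b0 →J1  (J1: bond 2 brought flow, rest push out)
b1 →J1  (J1: bond 2 brought flow, rest push out)
b3 →J1  (1-jn J1 has f-setter on 2)

β0 |J1
β1 |J1
β2 |Sf1
β3 |J1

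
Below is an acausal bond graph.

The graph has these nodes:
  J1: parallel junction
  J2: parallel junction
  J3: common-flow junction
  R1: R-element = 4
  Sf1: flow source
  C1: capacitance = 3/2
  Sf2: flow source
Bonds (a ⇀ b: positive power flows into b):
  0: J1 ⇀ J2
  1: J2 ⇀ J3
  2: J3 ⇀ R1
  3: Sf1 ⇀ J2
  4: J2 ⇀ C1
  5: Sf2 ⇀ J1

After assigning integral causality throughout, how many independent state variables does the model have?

1  (C1 all integral)

bond 3 |Sf1  (Sf1 fixes flow; stroke at Sf1)
bond 5 |Sf2  (Sf2: flow source, stroke at near end)
bond 0 |J1  (J1 needs exactly one e-in)
bond 4 |J2  (prefer integral on C1)
bond 1 |J3  (J2 effort already set via bond 4)
bond 2 |R1  (only one flow-in slot at J3)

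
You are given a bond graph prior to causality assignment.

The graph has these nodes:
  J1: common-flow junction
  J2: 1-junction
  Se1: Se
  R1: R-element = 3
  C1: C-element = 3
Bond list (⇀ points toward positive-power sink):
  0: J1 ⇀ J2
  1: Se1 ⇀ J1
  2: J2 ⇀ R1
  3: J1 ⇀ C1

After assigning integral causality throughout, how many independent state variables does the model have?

1  (C1 all integral)

β1 →J1  (source Se1 imposes e)
β3 →J1  (C1: C, integral causality)
β0 →J2  (J1 needs exactly one f-in)
β2 →R1  (only one flow-in slot at J2)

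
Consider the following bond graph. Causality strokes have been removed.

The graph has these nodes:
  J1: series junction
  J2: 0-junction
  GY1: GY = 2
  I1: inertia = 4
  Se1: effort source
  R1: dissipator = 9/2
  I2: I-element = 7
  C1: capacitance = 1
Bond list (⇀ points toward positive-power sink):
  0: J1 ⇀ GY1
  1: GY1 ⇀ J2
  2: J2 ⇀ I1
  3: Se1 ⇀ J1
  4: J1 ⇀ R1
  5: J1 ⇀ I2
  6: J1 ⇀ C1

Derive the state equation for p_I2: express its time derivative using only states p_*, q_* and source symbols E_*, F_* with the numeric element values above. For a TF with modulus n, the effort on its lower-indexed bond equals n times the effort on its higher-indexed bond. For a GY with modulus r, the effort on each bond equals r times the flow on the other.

dp_I2/dt = E_Se1 - p_I1/2 - 9*p_I2/14 - q_C1

β3 |J1  (Se1 (Se) sets effort on bond)
β2 |I1  (I1 outputs flow p/I1)
β1 |J2  (J2: last free bond brings effort in)
β0 |J1  (through GY1, causality inverts; strokes same side of GY1)
β5 |I2  (I2 integral (f out))
β4 |J1  (1-jn J1 has f-setter on 5)
β6 |J1  (common-f at J1 fixed by 5)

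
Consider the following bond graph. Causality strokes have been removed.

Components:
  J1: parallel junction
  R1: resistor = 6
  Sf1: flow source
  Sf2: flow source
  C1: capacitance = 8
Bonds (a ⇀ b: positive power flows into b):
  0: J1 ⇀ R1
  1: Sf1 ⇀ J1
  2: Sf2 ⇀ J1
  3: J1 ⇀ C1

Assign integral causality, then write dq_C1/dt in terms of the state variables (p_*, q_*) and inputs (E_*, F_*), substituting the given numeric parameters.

b1 stroke at Sf1  (Sf1 (Sf) sets flow on bond)
b2 stroke at Sf2  (source Sf2 imposes f)
b3 stroke at J1  (C1 integral (e out))
b0 stroke at R1  (common-e at J1 fixed by 3)

dq_C1/dt = F_Sf1 + F_Sf2 - q_C1/48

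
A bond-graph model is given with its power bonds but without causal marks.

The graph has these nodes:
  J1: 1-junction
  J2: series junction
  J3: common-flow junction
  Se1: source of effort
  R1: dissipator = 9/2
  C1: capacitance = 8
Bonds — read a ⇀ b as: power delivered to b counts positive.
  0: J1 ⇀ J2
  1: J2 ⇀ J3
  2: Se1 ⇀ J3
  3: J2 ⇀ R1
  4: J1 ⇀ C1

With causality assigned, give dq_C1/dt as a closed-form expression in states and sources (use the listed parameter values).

dq_C1/dt = 2*E_Se1/9 - q_C1/36

bond 2 |J3  (Se1: effort source, stroke at far end)
bond 1 |J2  (J3 needs exactly one f-in)
bond 4 |J1  (prefer integral on C1)
bond 0 |J2  (J1: last free bond brings flow in)
bond 3 |R1  (closing 1-jn rule on J2)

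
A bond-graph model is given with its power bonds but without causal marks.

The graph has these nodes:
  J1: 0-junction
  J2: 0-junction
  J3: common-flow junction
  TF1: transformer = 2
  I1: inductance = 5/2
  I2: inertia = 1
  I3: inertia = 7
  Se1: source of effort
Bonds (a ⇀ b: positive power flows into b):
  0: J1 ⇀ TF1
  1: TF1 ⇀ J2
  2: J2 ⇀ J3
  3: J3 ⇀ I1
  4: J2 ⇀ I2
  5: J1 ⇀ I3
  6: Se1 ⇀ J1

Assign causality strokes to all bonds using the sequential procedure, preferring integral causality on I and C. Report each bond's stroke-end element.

#6 stroke→J1  (Se1 fixes effort; stroke away)
#0 stroke→TF1  (0-jn J1 has e-setter on 6)
#5 stroke→I3  (J1: bond 6 brought effort, rest push out)
#1 stroke→J2  (TF1 one-in-one-out from 0)
#2 stroke→J3  (common-e at J2 fixed by 1)
#4 stroke→I2  (J2 effort already set via bond 1)
#3 stroke→I1  (closing 1-jn rule on J3)

β0 →TF1
β1 →J2
β2 →J3
β3 →I1
β4 →I2
β5 →I3
β6 →J1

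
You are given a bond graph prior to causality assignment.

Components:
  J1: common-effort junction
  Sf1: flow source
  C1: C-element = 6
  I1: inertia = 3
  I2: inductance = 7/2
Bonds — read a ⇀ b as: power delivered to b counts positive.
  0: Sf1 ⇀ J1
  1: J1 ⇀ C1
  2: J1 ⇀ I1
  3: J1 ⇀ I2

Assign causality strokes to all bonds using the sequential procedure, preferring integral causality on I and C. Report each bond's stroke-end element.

#0 →Sf1
#1 →J1
#2 →I1
#3 →I2

β0 |Sf1  (Sf1 (Sf) sets flow on bond)
β1 |J1  (prefer integral on C1)
β2 |I1  (J1: bond 1 brought effort, rest push out)
β3 |I2  (common-e at J1 fixed by 1)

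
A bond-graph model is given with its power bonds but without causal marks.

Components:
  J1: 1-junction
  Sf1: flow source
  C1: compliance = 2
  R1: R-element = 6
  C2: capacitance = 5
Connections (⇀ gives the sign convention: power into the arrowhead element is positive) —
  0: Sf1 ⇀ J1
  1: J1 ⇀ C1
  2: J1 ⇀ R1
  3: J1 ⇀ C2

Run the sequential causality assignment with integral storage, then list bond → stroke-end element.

b0 |Sf1
b1 |J1
b2 |J1
b3 |J1

β0 stroke at Sf1  (source Sf1 imposes f)
β1 stroke at J1  (1-jn J1 has f-setter on 0)
β2 stroke at J1  (1-jn J1 has f-setter on 0)
β3 stroke at J1  (1-jn J1 has f-setter on 0)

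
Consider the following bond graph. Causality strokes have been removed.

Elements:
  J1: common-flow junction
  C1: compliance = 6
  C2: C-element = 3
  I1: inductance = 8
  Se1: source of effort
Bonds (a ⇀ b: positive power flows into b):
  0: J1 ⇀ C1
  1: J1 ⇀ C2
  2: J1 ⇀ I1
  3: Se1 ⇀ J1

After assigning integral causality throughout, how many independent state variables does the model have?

3  (C1, C2, I1 all integral)

#3 stroke at J1  (Se1: effort source, stroke at far end)
#0 stroke at J1  (C1 integral (e out))
#1 stroke at J1  (C2 outputs effort q/C2)
#2 stroke at I1  (only one flow-in slot at J1)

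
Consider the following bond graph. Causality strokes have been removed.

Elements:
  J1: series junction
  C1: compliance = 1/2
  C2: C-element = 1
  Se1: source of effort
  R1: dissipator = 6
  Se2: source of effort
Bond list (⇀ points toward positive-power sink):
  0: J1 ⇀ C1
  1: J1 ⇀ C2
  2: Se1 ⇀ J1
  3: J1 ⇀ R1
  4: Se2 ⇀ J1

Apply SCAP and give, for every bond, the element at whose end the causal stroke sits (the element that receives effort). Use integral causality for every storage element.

bond 2 |J1  (Se1 fixes effort; stroke away)
bond 4 |J1  (Se2 (Se) sets effort on bond)
bond 0 |J1  (C1 integral (e out))
bond 1 |J1  (C2 outputs effort q/C2)
bond 3 |R1  (closing 1-jn rule on J1)

β0 |J1
β1 |J1
β2 |J1
β3 |R1
β4 |J1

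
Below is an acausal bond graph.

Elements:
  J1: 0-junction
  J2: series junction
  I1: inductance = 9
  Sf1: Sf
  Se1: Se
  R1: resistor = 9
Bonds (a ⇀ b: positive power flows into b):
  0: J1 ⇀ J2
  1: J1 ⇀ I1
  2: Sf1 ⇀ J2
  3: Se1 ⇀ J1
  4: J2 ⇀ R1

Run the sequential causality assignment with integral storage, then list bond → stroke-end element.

b0 stroke at J2
b1 stroke at I1
b2 stroke at Sf1
b3 stroke at J1
b4 stroke at J2

bond 2 →Sf1  (Sf1: flow source, stroke at near end)
bond 3 →J1  (source Se1 imposes e)
bond 0 →J2  (J1: bond 3 brought effort, rest push out)
bond 1 →I1  (J1 effort already set via bond 3)
bond 4 →J2  (J2: bond 2 brought flow, rest push out)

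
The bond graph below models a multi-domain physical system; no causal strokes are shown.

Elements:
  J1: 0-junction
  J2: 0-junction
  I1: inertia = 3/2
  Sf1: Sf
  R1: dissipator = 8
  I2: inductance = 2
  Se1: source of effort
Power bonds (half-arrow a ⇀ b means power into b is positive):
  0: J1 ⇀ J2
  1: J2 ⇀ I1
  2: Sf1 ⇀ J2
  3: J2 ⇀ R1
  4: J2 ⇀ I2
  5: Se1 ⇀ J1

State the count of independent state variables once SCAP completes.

2  (I1, I2 all integral)

bond 2 |Sf1  (source Sf1 imposes f)
bond 5 |J1  (Se1: effort source, stroke at far end)
bond 0 |J2  (J1 effort already set via bond 5)
bond 1 |I1  (J2 effort already set via bond 0)
bond 3 |R1  (J2 effort already set via bond 0)
bond 4 |I2  (J2 effort already set via bond 0)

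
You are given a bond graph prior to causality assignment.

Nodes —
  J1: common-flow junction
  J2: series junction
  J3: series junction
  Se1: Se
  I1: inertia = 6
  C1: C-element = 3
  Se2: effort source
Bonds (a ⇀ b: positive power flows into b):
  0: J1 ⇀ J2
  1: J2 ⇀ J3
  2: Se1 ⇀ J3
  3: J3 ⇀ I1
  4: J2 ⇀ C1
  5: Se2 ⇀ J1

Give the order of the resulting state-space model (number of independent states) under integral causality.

b2 →J3  (Se1: effort source, stroke at far end)
b5 →J1  (Se2 (Se) sets effort on bond)
b0 →J2  (J1: last free bond brings flow in)
b3 →I1  (I1: I, integral causality)
b1 →J3  (1-jn J3 has f-setter on 3)
b4 →J2  (J2 flow already set via bond 1)

2  (C1, I1 all integral)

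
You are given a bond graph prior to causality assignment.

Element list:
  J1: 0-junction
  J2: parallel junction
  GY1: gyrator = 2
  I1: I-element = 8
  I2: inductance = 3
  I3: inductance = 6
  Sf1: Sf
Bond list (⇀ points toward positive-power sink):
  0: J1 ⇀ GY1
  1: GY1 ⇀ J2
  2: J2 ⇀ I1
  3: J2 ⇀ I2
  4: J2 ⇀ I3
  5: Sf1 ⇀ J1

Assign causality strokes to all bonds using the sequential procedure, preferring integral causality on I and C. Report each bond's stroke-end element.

bond 5 |Sf1  (Sf1 fixes flow; stroke at Sf1)
bond 0 |J1  (only one effort-in slot at J1)
bond 1 |J2  (GY GY1: same side as bond 0)
bond 2 |I1  (J2: bond 1 brought effort, rest push out)
bond 3 |I2  (J2: bond 1 brought effort, rest push out)
bond 4 |I3  (0-jn J2 has e-setter on 1)

β0 stroke at J1
β1 stroke at J2
β2 stroke at I1
β3 stroke at I2
β4 stroke at I3
β5 stroke at Sf1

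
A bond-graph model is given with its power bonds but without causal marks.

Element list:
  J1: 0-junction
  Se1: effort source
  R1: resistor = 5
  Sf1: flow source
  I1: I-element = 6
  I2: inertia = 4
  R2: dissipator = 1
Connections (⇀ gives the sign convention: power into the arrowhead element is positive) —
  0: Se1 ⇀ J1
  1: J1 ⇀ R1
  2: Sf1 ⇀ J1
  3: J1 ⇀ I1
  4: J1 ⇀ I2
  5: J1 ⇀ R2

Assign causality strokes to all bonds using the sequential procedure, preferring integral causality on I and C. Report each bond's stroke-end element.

#0 →J1  (Se1 fixes effort; stroke away)
#2 →Sf1  (source Sf1 imposes f)
#1 →R1  (J1 effort already set via bond 0)
#3 →I1  (0-jn J1 has e-setter on 0)
#4 →I2  (0-jn J1 has e-setter on 0)
#5 →R2  (common-e at J1 fixed by 0)

bond 0 stroke→J1
bond 1 stroke→R1
bond 2 stroke→Sf1
bond 3 stroke→I1
bond 4 stroke→I2
bond 5 stroke→R2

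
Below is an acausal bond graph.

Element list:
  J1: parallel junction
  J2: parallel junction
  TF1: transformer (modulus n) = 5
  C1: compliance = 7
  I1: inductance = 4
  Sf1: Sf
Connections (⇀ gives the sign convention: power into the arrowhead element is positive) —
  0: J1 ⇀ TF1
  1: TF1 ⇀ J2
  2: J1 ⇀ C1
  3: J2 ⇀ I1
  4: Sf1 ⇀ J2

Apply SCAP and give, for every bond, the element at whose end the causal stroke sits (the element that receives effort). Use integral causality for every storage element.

β0 stroke→TF1
β1 stroke→J2
β2 stroke→J1
β3 stroke→I1
β4 stroke→Sf1

bond 4 stroke at Sf1  (source Sf1 imposes f)
bond 2 stroke at J1  (prefer integral on C1)
bond 0 stroke at TF1  (common-e at J1 fixed by 2)
bond 1 stroke at J2  (through TF1, causality passes straight; one stroke at TF1)
bond 3 stroke at I1  (J2 effort already set via bond 1)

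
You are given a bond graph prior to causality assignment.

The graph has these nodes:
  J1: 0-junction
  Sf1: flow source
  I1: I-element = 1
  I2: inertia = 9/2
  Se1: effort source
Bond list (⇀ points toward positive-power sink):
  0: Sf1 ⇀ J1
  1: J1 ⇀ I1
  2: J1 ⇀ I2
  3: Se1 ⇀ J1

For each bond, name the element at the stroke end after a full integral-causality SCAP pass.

β0 stroke at Sf1
β1 stroke at I1
β2 stroke at I2
β3 stroke at J1

β0 |Sf1  (Sf1 (Sf) sets flow on bond)
β3 |J1  (Se1: effort source, stroke at far end)
β1 |I1  (common-e at J1 fixed by 3)
β2 |I2  (J1: bond 3 brought effort, rest push out)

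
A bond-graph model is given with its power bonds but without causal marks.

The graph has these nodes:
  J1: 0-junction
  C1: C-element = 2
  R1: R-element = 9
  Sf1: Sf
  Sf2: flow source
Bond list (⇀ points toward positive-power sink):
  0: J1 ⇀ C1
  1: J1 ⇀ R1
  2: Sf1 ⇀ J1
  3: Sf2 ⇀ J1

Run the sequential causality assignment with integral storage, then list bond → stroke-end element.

#2 stroke at Sf1  (source Sf1 imposes f)
#3 stroke at Sf2  (Sf2: flow source, stroke at near end)
#0 stroke at J1  (C1 integral (e out))
#1 stroke at R1  (0-jn J1 has e-setter on 0)

β0 stroke at J1
β1 stroke at R1
β2 stroke at Sf1
β3 stroke at Sf2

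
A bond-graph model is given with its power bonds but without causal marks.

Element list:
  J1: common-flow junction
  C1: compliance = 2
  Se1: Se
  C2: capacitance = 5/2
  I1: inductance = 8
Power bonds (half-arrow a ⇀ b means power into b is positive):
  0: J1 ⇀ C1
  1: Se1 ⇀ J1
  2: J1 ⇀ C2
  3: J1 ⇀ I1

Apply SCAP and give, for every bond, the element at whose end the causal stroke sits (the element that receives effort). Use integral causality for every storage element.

bond 0 |J1
bond 1 |J1
bond 2 |J1
bond 3 |I1

β1 stroke at J1  (Se1 (Se) sets effort on bond)
β0 stroke at J1  (C1 integral (e out))
β2 stroke at J1  (prefer integral on C2)
β3 stroke at I1  (closing 1-jn rule on J1)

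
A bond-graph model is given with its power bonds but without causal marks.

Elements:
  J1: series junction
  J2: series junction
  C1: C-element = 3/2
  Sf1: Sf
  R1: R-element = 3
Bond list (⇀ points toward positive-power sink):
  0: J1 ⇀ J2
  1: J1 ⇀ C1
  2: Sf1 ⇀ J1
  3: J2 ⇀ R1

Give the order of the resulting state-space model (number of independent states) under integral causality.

1  (C1 all integral)

b2 stroke→Sf1  (Sf1 fixes flow; stroke at Sf1)
b0 stroke→J1  (common-f at J1 fixed by 2)
b1 stroke→J1  (1-jn J1 has f-setter on 2)
b3 stroke→J2  (J2 flow already set via bond 0)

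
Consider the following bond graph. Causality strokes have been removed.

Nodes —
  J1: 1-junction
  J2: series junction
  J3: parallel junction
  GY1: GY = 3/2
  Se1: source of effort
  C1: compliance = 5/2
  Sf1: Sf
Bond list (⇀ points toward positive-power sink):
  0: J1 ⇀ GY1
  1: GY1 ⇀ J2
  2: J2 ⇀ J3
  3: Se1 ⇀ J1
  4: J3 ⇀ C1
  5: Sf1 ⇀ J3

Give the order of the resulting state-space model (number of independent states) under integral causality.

b3 |J1  (Se1 fixes effort; stroke away)
b5 |Sf1  (Sf1 (Sf) sets flow on bond)
b0 |GY1  (only one flow-in slot at J1)
b1 |GY1  (through GY1, causality inverts; strokes same side of GY1)
b2 |J2  (common-f at J2 fixed by 1)
b4 |J3  (J3 needs exactly one e-in)

1  (C1 all integral)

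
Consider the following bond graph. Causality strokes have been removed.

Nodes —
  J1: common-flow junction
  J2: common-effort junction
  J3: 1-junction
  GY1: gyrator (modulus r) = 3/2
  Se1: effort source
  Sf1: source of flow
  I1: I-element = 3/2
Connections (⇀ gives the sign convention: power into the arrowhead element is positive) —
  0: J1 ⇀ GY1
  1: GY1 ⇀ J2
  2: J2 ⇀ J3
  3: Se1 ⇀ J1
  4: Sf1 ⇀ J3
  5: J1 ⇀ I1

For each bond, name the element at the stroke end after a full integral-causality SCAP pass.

β0 stroke→J1
β1 stroke→J2
β2 stroke→J3
β3 stroke→J1
β4 stroke→Sf1
β5 stroke→I1

β3 stroke at J1  (Se1: effort source, stroke at far end)
β4 stroke at Sf1  (Sf1 fixes flow; stroke at Sf1)
β2 stroke at J3  (J3: bond 4 brought flow, rest push out)
β1 stroke at J2  (closing 0-jn rule on J2)
β0 stroke at J1  (through GY1, causality inverts; strokes same side of GY1)
β5 stroke at I1  (J1 needs exactly one f-in)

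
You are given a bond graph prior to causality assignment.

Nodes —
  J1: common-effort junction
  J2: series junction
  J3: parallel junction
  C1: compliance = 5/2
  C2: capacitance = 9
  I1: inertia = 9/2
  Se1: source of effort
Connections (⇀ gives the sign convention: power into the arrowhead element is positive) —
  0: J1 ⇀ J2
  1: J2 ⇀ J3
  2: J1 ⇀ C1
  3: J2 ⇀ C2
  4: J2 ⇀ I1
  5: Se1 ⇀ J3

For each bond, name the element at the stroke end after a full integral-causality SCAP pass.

bond 5 →J3  (Se1 (Se) sets effort on bond)
bond 1 →J2  (J3: bond 5 brought effort, rest push out)
bond 2 →J1  (C1 outputs effort q/C1)
bond 0 →J2  (0-jn J1 has e-setter on 2)
bond 3 →J2  (C2: C, integral causality)
bond 4 →I1  (closing 1-jn rule on J2)

#0 stroke→J2
#1 stroke→J2
#2 stroke→J1
#3 stroke→J2
#4 stroke→I1
#5 stroke→J3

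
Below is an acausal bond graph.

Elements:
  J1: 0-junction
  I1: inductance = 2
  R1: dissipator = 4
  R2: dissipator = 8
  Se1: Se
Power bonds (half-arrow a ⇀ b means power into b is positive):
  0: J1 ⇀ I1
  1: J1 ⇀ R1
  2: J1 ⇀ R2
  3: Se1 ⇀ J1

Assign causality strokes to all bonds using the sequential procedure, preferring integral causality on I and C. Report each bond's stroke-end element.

β3 stroke→J1  (Se1 (Se) sets effort on bond)
β0 stroke→I1  (common-e at J1 fixed by 3)
β1 stroke→R1  (0-jn J1 has e-setter on 3)
β2 stroke→R2  (0-jn J1 has e-setter on 3)

bond 0 →I1
bond 1 →R1
bond 2 →R2
bond 3 →J1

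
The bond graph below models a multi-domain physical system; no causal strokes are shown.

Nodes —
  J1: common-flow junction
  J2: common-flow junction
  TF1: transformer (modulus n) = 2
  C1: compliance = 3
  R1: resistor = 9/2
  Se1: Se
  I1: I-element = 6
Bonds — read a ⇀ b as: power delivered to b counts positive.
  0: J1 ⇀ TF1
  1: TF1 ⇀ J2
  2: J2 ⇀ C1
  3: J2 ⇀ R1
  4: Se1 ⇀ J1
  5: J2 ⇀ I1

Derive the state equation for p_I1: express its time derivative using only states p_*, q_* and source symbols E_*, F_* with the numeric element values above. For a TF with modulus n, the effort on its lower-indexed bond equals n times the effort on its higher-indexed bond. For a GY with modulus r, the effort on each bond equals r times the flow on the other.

dp_I1/dt = E_Se1/2 - 3*p_I1/4 - q_C1/3

#4 →J1  (Se1 (Se) sets effort on bond)
#0 →TF1  (J1 needs exactly one f-in)
#1 →J2  (TF TF1: opposite of bond 0)
#2 →J2  (C1 integral (e out))
#5 →I1  (prefer integral on I1)
#3 →J2  (J2 flow already set via bond 5)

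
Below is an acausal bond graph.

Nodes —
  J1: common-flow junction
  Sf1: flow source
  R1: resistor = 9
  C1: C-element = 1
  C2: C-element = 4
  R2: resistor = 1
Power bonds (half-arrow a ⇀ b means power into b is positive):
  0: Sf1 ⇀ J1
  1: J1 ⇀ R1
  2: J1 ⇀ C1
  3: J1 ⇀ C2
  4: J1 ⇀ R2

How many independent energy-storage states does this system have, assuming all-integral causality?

β0 stroke→Sf1  (Sf1 (Sf) sets flow on bond)
β1 stroke→J1  (common-f at J1 fixed by 0)
β2 stroke→J1  (1-jn J1 has f-setter on 0)
β3 stroke→J1  (J1 flow already set via bond 0)
β4 stroke→J1  (J1 flow already set via bond 0)

2  (C1, C2 all integral)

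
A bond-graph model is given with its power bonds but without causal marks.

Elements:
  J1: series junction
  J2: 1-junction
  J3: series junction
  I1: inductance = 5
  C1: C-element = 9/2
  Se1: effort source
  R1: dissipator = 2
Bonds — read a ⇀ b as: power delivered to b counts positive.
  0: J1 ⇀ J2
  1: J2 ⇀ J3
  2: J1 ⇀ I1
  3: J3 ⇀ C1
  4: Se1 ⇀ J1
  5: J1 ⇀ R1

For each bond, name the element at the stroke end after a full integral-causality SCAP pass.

bond 0 stroke at J1
bond 1 stroke at J2
bond 2 stroke at I1
bond 3 stroke at J3
bond 4 stroke at J1
bond 5 stroke at J1

#4 |J1  (Se1 fixes effort; stroke away)
#2 |I1  (I1: I, integral causality)
#0 |J1  (J1 flow already set via bond 2)
#5 |J1  (J1 flow already set via bond 2)
#1 |J2  (J2: bond 0 brought flow, rest push out)
#3 |J3  (1-jn J3 has f-setter on 1)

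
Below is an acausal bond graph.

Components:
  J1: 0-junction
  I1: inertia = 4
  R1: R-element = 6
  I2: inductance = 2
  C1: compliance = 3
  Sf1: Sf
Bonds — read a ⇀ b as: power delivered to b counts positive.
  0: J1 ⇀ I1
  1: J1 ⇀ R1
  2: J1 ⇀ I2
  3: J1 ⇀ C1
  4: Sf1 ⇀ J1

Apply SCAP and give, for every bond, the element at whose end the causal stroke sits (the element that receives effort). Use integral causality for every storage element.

β4 |Sf1  (Sf1 fixes flow; stroke at Sf1)
β0 |I1  (prefer integral on I1)
β2 |I2  (I2 outputs flow p/I2)
β3 |J1  (C1 outputs effort q/C1)
β1 |R1  (common-e at J1 fixed by 3)

bond 0 →I1
bond 1 →R1
bond 2 →I2
bond 3 →J1
bond 4 →Sf1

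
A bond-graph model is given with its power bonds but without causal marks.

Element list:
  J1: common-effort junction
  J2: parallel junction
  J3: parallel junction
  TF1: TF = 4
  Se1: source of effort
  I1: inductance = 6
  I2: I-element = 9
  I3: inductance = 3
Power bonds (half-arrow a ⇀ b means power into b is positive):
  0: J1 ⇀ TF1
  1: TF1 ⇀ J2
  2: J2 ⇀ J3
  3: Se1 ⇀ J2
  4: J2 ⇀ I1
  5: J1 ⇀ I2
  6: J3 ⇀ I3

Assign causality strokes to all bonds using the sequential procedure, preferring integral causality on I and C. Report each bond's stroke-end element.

β0 →J1
β1 →TF1
β2 →J3
β3 →J2
β4 →I1
β5 →I2
β6 →I3

β3 stroke→J2  (Se1 fixes effort; stroke away)
β1 stroke→TF1  (J2: bond 3 brought effort, rest push out)
β2 stroke→J3  (J2 effort already set via bond 3)
β4 stroke→I1  (J2: bond 3 brought effort, rest push out)
β6 stroke→I3  (J3: bond 2 brought effort, rest push out)
β0 stroke→J1  (TF1: transformer flips bond 1)
β5 stroke→I2  (0-jn J1 has e-setter on 0)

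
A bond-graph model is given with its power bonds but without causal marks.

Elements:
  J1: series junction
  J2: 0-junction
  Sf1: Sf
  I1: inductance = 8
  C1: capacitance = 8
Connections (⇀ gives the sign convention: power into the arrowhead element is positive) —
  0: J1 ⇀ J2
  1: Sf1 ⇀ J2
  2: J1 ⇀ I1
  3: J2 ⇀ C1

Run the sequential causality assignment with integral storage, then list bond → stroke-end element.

bond 1 stroke at Sf1  (Sf1 fixes flow; stroke at Sf1)
bond 2 stroke at I1  (prefer integral on I1)
bond 0 stroke at J1  (J1: bond 2 brought flow, rest push out)
bond 3 stroke at J2  (J2 needs exactly one e-in)

b0 stroke at J1
b1 stroke at Sf1
b2 stroke at I1
b3 stroke at J2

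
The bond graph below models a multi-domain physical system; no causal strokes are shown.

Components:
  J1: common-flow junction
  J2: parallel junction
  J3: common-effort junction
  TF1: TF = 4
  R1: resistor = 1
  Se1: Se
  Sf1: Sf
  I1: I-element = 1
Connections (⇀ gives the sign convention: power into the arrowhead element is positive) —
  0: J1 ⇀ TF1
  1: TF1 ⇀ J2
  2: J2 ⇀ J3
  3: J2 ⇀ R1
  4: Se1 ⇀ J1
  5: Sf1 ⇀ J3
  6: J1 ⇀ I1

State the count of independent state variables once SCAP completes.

1  (I1 all integral)

#4 stroke→J1  (Se1 fixes effort; stroke away)
#5 stroke→Sf1  (Sf1 fixes flow; stroke at Sf1)
#2 stroke→J3  (only one effort-in slot at J3)
#6 stroke→I1  (I1 outputs flow p/I1)
#0 stroke→J1  (J1: bond 6 brought flow, rest push out)
#1 stroke→TF1  (TF TF1: opposite of bond 0)
#3 stroke→J2  (closing 0-jn rule on J2)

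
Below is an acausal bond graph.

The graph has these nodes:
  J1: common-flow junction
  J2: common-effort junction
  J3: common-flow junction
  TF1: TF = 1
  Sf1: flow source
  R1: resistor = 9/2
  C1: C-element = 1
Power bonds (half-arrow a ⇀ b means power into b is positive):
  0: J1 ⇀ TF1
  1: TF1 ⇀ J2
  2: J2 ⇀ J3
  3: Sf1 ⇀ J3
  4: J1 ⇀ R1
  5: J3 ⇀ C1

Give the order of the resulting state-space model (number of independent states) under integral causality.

1  (C1 all integral)

β3 →Sf1  (Sf1 (Sf) sets flow on bond)
β2 →J3  (J3 flow already set via bond 3)
β5 →J3  (common-f at J3 fixed by 3)
β1 →J2  (closing 0-jn rule on J2)
β0 →TF1  (TF1: transformer flips bond 1)
β4 →J1  (J1 flow already set via bond 0)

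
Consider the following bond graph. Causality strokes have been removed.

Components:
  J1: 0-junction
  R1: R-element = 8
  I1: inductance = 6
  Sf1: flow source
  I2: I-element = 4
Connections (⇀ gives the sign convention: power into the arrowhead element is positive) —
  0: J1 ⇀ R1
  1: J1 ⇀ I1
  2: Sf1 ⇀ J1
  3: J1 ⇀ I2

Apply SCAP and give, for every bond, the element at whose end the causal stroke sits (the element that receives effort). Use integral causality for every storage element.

#2 stroke→Sf1  (source Sf1 imposes f)
#1 stroke→I1  (I1 outputs flow p/I1)
#3 stroke→I2  (I2: I, integral causality)
#0 stroke→J1  (only one effort-in slot at J1)

#0 stroke at J1
#1 stroke at I1
#2 stroke at Sf1
#3 stroke at I2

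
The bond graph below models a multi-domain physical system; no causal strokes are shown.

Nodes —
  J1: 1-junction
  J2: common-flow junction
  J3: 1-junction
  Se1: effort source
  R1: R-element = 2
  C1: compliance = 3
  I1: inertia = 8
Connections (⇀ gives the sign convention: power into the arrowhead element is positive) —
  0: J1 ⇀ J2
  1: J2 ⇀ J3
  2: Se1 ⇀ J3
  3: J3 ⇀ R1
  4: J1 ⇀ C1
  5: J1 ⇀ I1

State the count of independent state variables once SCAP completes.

#2 →J3  (Se1 (Se) sets effort on bond)
#4 →J1  (C1: C, integral causality)
#5 →I1  (I1 outputs flow p/I1)
#0 →J1  (J1: bond 5 brought flow, rest push out)
#1 →J2  (common-f at J2 fixed by 0)
#3 →J3  (1-jn J3 has f-setter on 1)

2  (C1, I1 all integral)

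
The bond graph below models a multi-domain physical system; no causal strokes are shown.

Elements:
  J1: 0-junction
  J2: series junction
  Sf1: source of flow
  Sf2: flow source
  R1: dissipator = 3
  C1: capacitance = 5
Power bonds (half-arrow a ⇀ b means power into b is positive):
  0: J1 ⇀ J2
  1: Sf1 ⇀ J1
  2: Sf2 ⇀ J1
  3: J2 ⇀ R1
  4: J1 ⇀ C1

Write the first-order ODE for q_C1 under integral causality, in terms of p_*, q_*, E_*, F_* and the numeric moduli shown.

β1 stroke→Sf1  (source Sf1 imposes f)
β2 stroke→Sf2  (Sf2 (Sf) sets flow on bond)
β4 stroke→J1  (C1: C, integral causality)
β0 stroke→J2  (J1 effort already set via bond 4)
β3 stroke→R1  (closing 1-jn rule on J2)

dq_C1/dt = F_Sf1 + F_Sf2 - q_C1/15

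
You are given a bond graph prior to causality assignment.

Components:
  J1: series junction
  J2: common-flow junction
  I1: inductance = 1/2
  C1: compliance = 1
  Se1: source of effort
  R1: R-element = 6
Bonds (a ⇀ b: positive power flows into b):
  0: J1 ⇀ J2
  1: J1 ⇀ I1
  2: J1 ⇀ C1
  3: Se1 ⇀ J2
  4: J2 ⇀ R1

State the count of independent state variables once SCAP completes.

2  (C1, I1 all integral)

β3 stroke→J2  (Se1 fixes effort; stroke away)
β1 stroke→I1  (prefer integral on I1)
β0 stroke→J1  (1-jn J1 has f-setter on 1)
β2 stroke→J1  (common-f at J1 fixed by 1)
β4 stroke→J2  (common-f at J2 fixed by 0)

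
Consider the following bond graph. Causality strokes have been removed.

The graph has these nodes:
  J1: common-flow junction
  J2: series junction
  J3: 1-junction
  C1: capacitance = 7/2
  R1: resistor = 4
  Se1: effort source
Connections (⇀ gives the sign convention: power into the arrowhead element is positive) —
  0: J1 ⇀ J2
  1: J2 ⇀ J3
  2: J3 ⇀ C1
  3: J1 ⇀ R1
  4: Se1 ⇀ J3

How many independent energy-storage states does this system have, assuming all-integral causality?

1  (C1 all integral)

#4 |J3  (Se1 fixes effort; stroke away)
#2 |J3  (C1: C, integral causality)
#1 |J2  (J3 needs exactly one f-in)
#0 |J1  (J2: last free bond brings flow in)
#3 |R1  (J1 needs exactly one f-in)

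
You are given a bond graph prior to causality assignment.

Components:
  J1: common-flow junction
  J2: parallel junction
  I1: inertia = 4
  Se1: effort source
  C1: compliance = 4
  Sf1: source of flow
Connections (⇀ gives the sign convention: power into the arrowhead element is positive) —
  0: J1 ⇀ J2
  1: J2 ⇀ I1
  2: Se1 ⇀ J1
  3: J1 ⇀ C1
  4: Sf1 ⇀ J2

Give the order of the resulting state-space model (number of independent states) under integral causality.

2  (C1, I1 all integral)

#2 →J1  (source Se1 imposes e)
#4 →Sf1  (Sf1 (Sf) sets flow on bond)
#1 →I1  (I1 outputs flow p/I1)
#0 →J2  (closing 0-jn rule on J2)
#3 →J1  (1-jn J1 has f-setter on 0)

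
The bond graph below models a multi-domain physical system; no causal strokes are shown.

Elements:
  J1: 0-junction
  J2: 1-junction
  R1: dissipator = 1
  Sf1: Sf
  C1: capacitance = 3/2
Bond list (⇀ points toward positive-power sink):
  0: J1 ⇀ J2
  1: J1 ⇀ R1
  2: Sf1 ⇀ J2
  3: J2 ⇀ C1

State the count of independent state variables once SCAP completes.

β2 stroke→Sf1  (Sf1 fixes flow; stroke at Sf1)
β0 stroke→J2  (1-jn J2 has f-setter on 2)
β3 stroke→J2  (J2 flow already set via bond 2)
β1 stroke→J1  (J1: last free bond brings effort in)

1  (C1 all integral)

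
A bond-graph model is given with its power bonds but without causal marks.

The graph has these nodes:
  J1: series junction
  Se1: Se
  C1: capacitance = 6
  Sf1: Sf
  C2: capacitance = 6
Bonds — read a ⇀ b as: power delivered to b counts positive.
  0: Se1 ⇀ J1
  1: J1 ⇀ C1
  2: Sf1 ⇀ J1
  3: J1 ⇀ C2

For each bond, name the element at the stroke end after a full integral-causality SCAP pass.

#0 stroke→J1
#1 stroke→J1
#2 stroke→Sf1
#3 stroke→J1

#0 |J1  (source Se1 imposes e)
#2 |Sf1  (Sf1 (Sf) sets flow on bond)
#1 |J1  (1-jn J1 has f-setter on 2)
#3 |J1  (1-jn J1 has f-setter on 2)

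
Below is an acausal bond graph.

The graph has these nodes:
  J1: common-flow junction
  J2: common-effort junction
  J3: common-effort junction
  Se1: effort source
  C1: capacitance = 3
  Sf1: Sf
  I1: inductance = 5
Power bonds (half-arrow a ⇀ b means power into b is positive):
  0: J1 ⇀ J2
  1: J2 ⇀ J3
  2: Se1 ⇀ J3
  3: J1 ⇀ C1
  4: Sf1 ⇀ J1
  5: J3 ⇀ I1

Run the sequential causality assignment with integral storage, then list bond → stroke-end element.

b0 stroke→J1
b1 stroke→J2
b2 stroke→J3
b3 stroke→J1
b4 stroke→Sf1
b5 stroke→I1

#2 stroke at J3  (Se1 fixes effort; stroke away)
#4 stroke at Sf1  (Sf1: flow source, stroke at near end)
#0 stroke at J1  (1-jn J1 has f-setter on 4)
#3 stroke at J1  (J1: bond 4 brought flow, rest push out)
#1 stroke at J2  (only one effort-in slot at J2)
#5 stroke at I1  (J3: bond 2 brought effort, rest push out)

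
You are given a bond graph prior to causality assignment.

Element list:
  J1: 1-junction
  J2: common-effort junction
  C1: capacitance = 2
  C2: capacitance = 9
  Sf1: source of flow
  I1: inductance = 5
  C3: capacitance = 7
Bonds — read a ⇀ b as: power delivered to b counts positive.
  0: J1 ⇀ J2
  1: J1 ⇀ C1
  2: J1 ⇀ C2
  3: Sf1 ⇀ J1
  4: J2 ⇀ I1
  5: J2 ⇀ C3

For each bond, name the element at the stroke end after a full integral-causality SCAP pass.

bond 0 |J1
bond 1 |J1
bond 2 |J1
bond 3 |Sf1
bond 4 |I1
bond 5 |J2

bond 3 |Sf1  (Sf1: flow source, stroke at near end)
bond 0 |J1  (1-jn J1 has f-setter on 3)
bond 1 |J1  (1-jn J1 has f-setter on 3)
bond 2 |J1  (common-f at J1 fixed by 3)
bond 4 |I1  (I1 integral (f out))
bond 5 |J2  (J2: last free bond brings effort in)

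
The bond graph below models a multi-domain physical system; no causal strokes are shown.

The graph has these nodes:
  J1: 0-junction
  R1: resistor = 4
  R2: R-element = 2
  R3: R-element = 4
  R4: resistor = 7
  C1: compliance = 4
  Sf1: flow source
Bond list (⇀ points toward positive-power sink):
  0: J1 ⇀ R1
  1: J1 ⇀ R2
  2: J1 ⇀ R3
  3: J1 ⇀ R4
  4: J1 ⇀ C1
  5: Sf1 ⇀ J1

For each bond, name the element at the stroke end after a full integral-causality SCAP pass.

β0 |R1
β1 |R2
β2 |R3
β3 |R4
β4 |J1
β5 |Sf1

β5 stroke at Sf1  (Sf1: flow source, stroke at near end)
β4 stroke at J1  (C1 outputs effort q/C1)
β0 stroke at R1  (0-jn J1 has e-setter on 4)
β1 stroke at R2  (common-e at J1 fixed by 4)
β2 stroke at R3  (J1 effort already set via bond 4)
β3 stroke at R4  (common-e at J1 fixed by 4)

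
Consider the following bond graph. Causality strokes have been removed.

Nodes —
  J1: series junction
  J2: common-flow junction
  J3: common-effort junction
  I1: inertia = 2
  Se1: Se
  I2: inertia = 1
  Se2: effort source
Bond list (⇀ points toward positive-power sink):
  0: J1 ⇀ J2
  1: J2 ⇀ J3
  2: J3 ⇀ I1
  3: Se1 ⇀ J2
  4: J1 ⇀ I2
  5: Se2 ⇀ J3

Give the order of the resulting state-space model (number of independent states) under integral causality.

b3 →J2  (Se1 (Se) sets effort on bond)
b5 →J3  (Se2 (Se) sets effort on bond)
b1 →J2  (common-e at J3 fixed by 5)
b2 →I1  (J3: bond 5 brought effort, rest push out)
b0 →J1  (J2 needs exactly one f-in)
b4 →I2  (only one flow-in slot at J1)

2  (I1, I2 all integral)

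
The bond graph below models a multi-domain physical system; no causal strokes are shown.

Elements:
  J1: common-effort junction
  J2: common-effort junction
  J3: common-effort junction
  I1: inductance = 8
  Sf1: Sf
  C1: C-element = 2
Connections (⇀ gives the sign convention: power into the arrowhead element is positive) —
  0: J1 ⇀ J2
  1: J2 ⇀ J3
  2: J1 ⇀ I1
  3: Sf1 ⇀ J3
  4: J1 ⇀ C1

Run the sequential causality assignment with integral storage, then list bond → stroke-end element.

β3 stroke at Sf1  (Sf1: flow source, stroke at near end)
β1 stroke at J3  (J3: last free bond brings effort in)
β0 stroke at J2  (closing 0-jn rule on J2)
β2 stroke at I1  (I1 outputs flow p/I1)
β4 stroke at J1  (closing 0-jn rule on J1)

b0 |J2
b1 |J3
b2 |I1
b3 |Sf1
b4 |J1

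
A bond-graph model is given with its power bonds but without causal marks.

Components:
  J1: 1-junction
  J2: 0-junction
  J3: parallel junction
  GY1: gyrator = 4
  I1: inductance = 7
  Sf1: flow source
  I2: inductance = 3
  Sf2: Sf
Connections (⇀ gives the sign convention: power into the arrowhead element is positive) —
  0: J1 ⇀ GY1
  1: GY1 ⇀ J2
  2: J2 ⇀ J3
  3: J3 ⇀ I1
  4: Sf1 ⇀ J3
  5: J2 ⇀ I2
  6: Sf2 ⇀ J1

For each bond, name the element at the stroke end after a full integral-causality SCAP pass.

#0 stroke at J1
#1 stroke at J2
#2 stroke at J3
#3 stroke at I1
#4 stroke at Sf1
#5 stroke at I2
#6 stroke at Sf2

#4 stroke at Sf1  (Sf1 fixes flow; stroke at Sf1)
#6 stroke at Sf2  (Sf2 fixes flow; stroke at Sf2)
#0 stroke at J1  (J1 flow already set via bond 6)
#1 stroke at J2  (through GY1, causality inverts; strokes same side of GY1)
#2 stroke at J3  (0-jn J2 has e-setter on 1)
#5 stroke at I2  (J2: bond 1 brought effort, rest push out)
#3 stroke at I1  (J3: bond 2 brought effort, rest push out)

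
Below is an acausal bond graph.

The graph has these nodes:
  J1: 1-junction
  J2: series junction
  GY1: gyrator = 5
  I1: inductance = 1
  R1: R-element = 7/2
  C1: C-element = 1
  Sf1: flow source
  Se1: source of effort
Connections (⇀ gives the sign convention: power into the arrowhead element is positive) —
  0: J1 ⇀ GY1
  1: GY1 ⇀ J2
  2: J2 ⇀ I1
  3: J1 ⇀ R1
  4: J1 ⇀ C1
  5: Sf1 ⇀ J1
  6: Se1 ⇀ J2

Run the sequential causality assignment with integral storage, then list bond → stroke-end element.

b5 |Sf1  (Sf1 fixes flow; stroke at Sf1)
b6 |J2  (Se1: effort source, stroke at far end)
b0 |J1  (1-jn J1 has f-setter on 5)
b3 |J1  (1-jn J1 has f-setter on 5)
b4 |J1  (J1 flow already set via bond 5)
b1 |J2  (GY1: gyrator matches bond 0)
b2 |I1  (J2 needs exactly one f-in)

b0 stroke→J1
b1 stroke→J2
b2 stroke→I1
b3 stroke→J1
b4 stroke→J1
b5 stroke→Sf1
b6 stroke→J2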